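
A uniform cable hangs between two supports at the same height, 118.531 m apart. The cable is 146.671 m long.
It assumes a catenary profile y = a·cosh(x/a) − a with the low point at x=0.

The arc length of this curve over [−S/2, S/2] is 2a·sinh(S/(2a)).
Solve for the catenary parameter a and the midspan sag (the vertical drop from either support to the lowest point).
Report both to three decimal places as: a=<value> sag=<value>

seed: a₀ = √(S³/(24(L−S))) = √(118.531³/(24·28.140)) = 49.656974
iter 1: u=1.193498  f(a)=+2.074e+00  f'(a)=-1.303e+00  a ← 49.656974 − (+2.074e+00/-1.303e+00) = 51.248010
iter 2: u=1.156445  f(a)=+1.038e-01  f'(a)=-1.176e+00  a ← 51.248010 − (+1.038e-01/-1.176e+00) = 51.336320
iter 3: u=1.154456  f(a)=+2.907e-04  f'(a)=-1.169e+00  a ← 51.336320 − (+2.907e-04/-1.169e+00) = 51.336569
iter 4: u=1.154450  f(a)=+2.293e-09  f'(a)=-1.169e+00  a ← 51.336569 − (+2.293e-09/-1.169e+00) = 51.336569
iter 5: u=1.154450  f(a)=-2.842e-14  f'(a)=-1.169e+00  a ← 51.336569 − (-2.842e-14/-1.169e+00) = 51.336569
converged: |Δa| < 1e-12 after 5 iterations
sag = a·(cosh(S/(2a)) − 1) = 51.336569·(cosh(1.154450) − 1) = 38.181803
T_max/T_min = cosh(S/(2a)) = 1.743754

a=51.337 sag=38.182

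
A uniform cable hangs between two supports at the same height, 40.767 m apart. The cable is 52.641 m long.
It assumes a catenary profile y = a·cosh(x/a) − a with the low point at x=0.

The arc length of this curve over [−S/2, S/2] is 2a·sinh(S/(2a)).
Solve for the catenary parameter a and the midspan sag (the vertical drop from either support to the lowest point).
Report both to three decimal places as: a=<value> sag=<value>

seed: a₀ = √(S³/(24(L−S))) = √(40.767³/(24·11.874)) = 15.419099
iter 1: u=1.321964  f(a)=+1.082e+00  f'(a)=-1.827e+00  a ← 15.419099 − (+1.082e+00/-1.827e+00) = 16.011310
iter 2: u=1.273069  f(a)=+6.545e-02  f'(a)=-1.612e+00  a ← 16.011310 − (+6.545e-02/-1.612e+00) = 16.051916
iter 3: u=1.269848  f(a)=+2.737e-04  f'(a)=-1.598e+00  a ← 16.051916 − (+2.737e-04/-1.598e+00) = 16.052087
iter 4: u=1.269835  f(a)=+4.829e-09  f'(a)=-1.598e+00  a ← 16.052087 − (+4.829e-09/-1.598e+00) = 16.052087
iter 5: u=1.269835  f(a)=+0.000e+00  f'(a)=-1.598e+00  a ← 16.052087 − (+0.000e+00/-1.598e+00) = 16.052087
converged: |Δa| < 1e-12 after 5 iterations
sag = a·(cosh(S/(2a)) − 1) = 16.052087·(cosh(1.269835) − 1) = 14.777091
T_max/T_min = cosh(S/(2a)) = 1.920571

a=16.052 sag=14.777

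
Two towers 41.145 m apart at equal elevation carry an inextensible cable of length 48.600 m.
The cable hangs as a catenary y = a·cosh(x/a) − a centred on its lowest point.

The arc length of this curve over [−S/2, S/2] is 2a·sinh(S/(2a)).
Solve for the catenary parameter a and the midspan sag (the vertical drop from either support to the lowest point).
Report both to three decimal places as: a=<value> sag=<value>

seed: a₀ = √(S³/(24(L−S))) = √(41.145³/(24·7.455)) = 19.730866
iter 1: u=1.042656  f(a)=+4.159e-01  f'(a)=-8.411e-01  a ← 19.730866 − (+4.159e-01/-8.411e-01) = 20.225325
iter 2: u=1.017165  f(a)=+1.615e-02  f'(a)=-7.769e-01  a ← 20.225325 − (+1.615e-02/-7.769e-01) = 20.246108
iter 3: u=1.016121  f(a)=+2.651e-05  f'(a)=-7.744e-01  a ← 20.246108 − (+2.651e-05/-7.744e-01) = 20.246142
iter 4: u=1.016120  f(a)=+7.178e-11  f'(a)=-7.744e-01  a ← 20.246142 − (+7.178e-11/-7.744e-01) = 20.246142
iter 5: u=1.016120  f(a)=-7.105e-15  f'(a)=-7.744e-01  a ← 20.246142 − (-7.105e-15/-7.744e-01) = 20.246142
converged: |Δa| < 1e-12 after 5 iterations
sag = a·(cosh(S/(2a)) − 1) = 20.246142·(cosh(1.016120) − 1) = 11.382899
T_max/T_min = cosh(S/(2a)) = 1.562226

a=20.246 sag=11.383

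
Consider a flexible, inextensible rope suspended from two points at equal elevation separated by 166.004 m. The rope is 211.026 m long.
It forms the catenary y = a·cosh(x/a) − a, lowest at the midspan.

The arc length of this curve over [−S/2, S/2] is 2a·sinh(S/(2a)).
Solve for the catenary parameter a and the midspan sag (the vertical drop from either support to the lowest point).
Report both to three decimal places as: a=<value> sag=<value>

a=67.564 sag=57.727

seed: a₀ = √(S³/(24(L−S))) = √(166.004³/(24·45.022)) = 65.066855
iter 1: u=1.275642  f(a)=+3.808e+00  f'(a)=-1.623e+00  a ← 65.066855 − (+3.808e+00/-1.623e+00) = 67.413970
iter 2: u=1.231228  f(a)=+2.158e-01  f'(a)=-1.443e+00  a ← 67.413970 − (+2.158e-01/-1.443e+00) = 67.563450
iter 3: u=1.228504  f(a)=+7.846e-04  f'(a)=-1.433e+00  a ← 67.563450 − (+7.846e-04/-1.433e+00) = 67.563998
iter 4: u=1.228495  f(a)=+1.046e-08  f'(a)=-1.433e+00  a ← 67.563998 − (+1.046e-08/-1.433e+00) = 67.563998
iter 5: u=1.228495  f(a)=+5.684e-14  f'(a)=-1.433e+00  a ← 67.563998 − (+5.684e-14/-1.433e+00) = 67.563998
converged: |Δa| < 1e-12 after 5 iterations
sag = a·(cosh(S/(2a)) − 1) = 67.563998·(cosh(1.228495) − 1) = 57.727211
T_max/T_min = cosh(S/(2a)) = 1.854408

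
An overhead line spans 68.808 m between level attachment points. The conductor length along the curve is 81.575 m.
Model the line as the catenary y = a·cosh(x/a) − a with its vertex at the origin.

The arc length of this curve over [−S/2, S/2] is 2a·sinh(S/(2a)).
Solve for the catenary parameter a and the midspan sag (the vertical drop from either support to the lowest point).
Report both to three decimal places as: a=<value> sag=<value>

a=33.478 sag=19.289

seed: a₀ = √(S³/(24(L−S))) = √(68.808³/(24·12.767)) = 32.606813
iter 1: u=1.055117  f(a)=+7.298e-01  f'(a)=-8.738e-01  a ← 32.606813 − (+7.298e-01/-8.738e-01) = 33.441997
iter 2: u=1.028766  f(a)=+2.898e-02  f'(a)=-8.057e-01  a ← 33.441997 − (+2.898e-02/-8.057e-01) = 33.477967
iter 3: u=1.027661  f(a)=+4.988e-05  f'(a)=-8.029e-01  a ← 33.477967 − (+4.988e-05/-8.029e-01) = 33.478029
iter 4: u=1.027659  f(a)=+1.483e-10  f'(a)=-8.029e-01  a ← 33.478029 − (+1.483e-10/-8.029e-01) = 33.478029
iter 5: u=1.027659  f(a)=+2.842e-14  f'(a)=-8.029e-01  a ← 33.478029 − (+2.842e-14/-8.029e-01) = 33.478029
converged: |Δa| < 1e-12 after 5 iterations
sag = a·(cosh(S/(2a)) − 1) = 33.478029·(cosh(1.027659) − 1) = 19.289372
T_max/T_min = cosh(S/(2a)) = 1.576180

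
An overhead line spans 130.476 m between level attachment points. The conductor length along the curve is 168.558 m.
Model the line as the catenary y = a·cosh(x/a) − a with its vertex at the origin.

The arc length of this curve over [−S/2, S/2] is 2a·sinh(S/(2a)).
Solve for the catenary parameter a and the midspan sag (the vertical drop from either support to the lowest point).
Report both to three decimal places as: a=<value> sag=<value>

seed: a₀ = √(S³/(24(L−S))) = √(130.476³/(24·38.082)) = 49.298131
iter 1: u=1.323336  f(a)=+3.477e+00  f'(a)=-1.833e+00  a ← 49.298131 − (+3.477e+00/-1.833e+00) = 51.194996
iter 2: u=1.274304  f(a)=+2.108e-01  f'(a)=-1.617e+00  a ← 51.194996 − (+2.108e-01/-1.617e+00) = 51.325337
iter 3: u=1.271068  f(a)=+8.848e-04  f'(a)=-1.603e+00  a ← 51.325337 − (+8.848e-04/-1.603e+00) = 51.325889
iter 4: u=1.271054  f(a)=+1.574e-08  f'(a)=-1.603e+00  a ← 51.325889 − (+1.574e-08/-1.603e+00) = 51.325889
iter 5: u=1.271054  f(a)=-2.842e-14  f'(a)=-1.603e+00  a ← 51.325889 − (-2.842e-14/-1.603e+00) = 51.325889
converged: |Δa| < 1e-12 after 5 iterations
sag = a·(cosh(S/(2a)) − 1) = 51.325889·(cosh(1.271054) − 1) = 47.351853
T_max/T_min = cosh(S/(2a)) = 1.922572

a=51.326 sag=47.352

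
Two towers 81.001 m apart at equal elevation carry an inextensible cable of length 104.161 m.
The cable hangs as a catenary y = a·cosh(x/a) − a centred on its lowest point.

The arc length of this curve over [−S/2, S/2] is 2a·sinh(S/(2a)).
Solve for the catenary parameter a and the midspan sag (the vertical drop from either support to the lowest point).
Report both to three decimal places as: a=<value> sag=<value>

seed: a₀ = √(S³/(24(L−S))) = √(81.001³/(24·23.160)) = 30.921508
iter 1: u=1.309784  f(a)=+2.070e+00  f'(a)=-1.771e+00  a ← 30.921508 − (+2.070e+00/-1.771e+00) = 32.090019
iter 2: u=1.262090  f(a)=+1.231e-01  f'(a)=-1.566e+00  a ← 32.090019 − (+1.231e-01/-1.566e+00) = 32.168619
iter 3: u=1.259006  f(a)=+4.965e-04  f'(a)=-1.554e+00  a ← 32.168619 − (+4.965e-04/-1.554e+00) = 32.168938
iter 4: u=1.258994  f(a)=+8.146e-09  f'(a)=-1.554e+00  a ← 32.168938 − (+8.146e-09/-1.554e+00) = 32.168938
iter 5: u=1.258994  f(a)=-1.421e-14  f'(a)=-1.554e+00  a ← 32.168938 − (-1.421e-14/-1.554e+00) = 32.168938
converged: |Δa| < 1e-12 after 5 iterations
sag = a·(cosh(S/(2a)) − 1) = 32.168938·(cosh(1.258994) − 1) = 29.045595
T_max/T_min = cosh(S/(2a)) = 1.902908

a=32.169 sag=29.046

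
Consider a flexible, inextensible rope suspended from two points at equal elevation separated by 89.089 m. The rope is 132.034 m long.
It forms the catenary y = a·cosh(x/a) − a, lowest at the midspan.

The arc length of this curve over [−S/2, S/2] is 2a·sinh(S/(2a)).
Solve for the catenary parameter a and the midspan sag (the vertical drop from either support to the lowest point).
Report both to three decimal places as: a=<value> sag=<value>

seed: a₀ = √(S³/(24(L−S))) = √(89.089³/(24·42.945)) = 26.192334
iter 1: u=1.700669  f(a)=+6.656e+00  f'(a)=-4.331e+00  a ← 26.192334 − (+6.656e+00/-4.331e+00) = 27.729093
iter 2: u=1.606417  f(a)=+6.307e-01  f'(a)=-3.546e+00  a ← 27.729093 − (+6.307e-01/-3.546e+00) = 27.906975
iter 3: u=1.596178  f(a)=+6.974e-03  f'(a)=-3.468e+00  a ← 27.906975 − (+6.974e-03/-3.468e+00) = 27.908986
iter 4: u=1.596063  f(a)=+8.733e-07  f'(a)=-3.467e+00  a ← 27.908986 − (+8.733e-07/-3.467e+00) = 27.908986
iter 5: u=1.596063  f(a)=-2.842e-14  f'(a)=-3.467e+00  a ← 27.908986 − (-2.842e-14/-3.467e+00) = 27.908986
converged: |Δa| < 1e-12 after 5 iterations
sag = a·(cosh(S/(2a)) − 1) = 27.908986·(cosh(1.596063) − 1) = 43.764969
T_max/T_min = cosh(S/(2a)) = 2.568132

a=27.909 sag=43.765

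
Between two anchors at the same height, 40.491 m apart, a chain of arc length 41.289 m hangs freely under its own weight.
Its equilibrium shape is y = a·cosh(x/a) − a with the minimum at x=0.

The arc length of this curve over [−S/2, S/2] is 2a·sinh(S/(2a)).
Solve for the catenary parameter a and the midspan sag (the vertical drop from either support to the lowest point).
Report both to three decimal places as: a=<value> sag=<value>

a=59.048 sag=3.505

seed: a₀ = √(S³/(24(L−S))) = √(40.491³/(24·0.798)) = 58.874968
iter 1: u=0.343873  f(a)=+4.731e-03  f'(a)=-2.743e-02  a ← 58.874968 − (+4.731e-03/-2.743e-02) = 59.047458
iter 2: u=0.342868  f(a)=+2.087e-05  f'(a)=-2.719e-02  a ← 59.047458 − (+2.087e-05/-2.719e-02) = 59.048226
iter 3: u=0.342864  f(a)=+4.103e-10  f'(a)=-2.719e-02  a ← 59.048226 − (+4.103e-10/-2.719e-02) = 59.048226
iter 4: u=0.342864  f(a)=+7.105e-15  f'(a)=-2.719e-02  a ← 59.048226 − (+7.105e-15/-2.719e-02) = 59.048226
converged: |Δa| < 1e-12 after 4 iterations
sag = a·(cosh(S/(2a)) − 1) = 59.048226·(cosh(0.342864) − 1) = 3.504858
T_max/T_min = cosh(S/(2a)) = 1.059356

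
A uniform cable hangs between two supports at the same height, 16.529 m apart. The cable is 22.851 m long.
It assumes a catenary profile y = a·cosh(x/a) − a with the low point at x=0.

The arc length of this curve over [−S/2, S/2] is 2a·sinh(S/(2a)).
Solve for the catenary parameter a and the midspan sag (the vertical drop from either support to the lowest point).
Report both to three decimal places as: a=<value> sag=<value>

seed: a₀ = √(S³/(24(L−S))) = √(16.529³/(24·6.322)) = 5.455531
iter 1: u=1.514885  f(a)=+7.663e-01  f'(a)=-2.895e+00  a ← 5.455531 − (+7.663e-01/-2.895e+00) = 5.720240
iter 2: u=1.444782  f(a)=+5.931e-02  f'(a)=-2.463e+00  a ← 5.720240 − (+5.931e-02/-2.463e+00) = 5.744321
iter 3: u=1.438725  f(a)=+4.210e-04  f'(a)=-2.428e+00  a ← 5.744321 − (+4.210e-04/-2.428e+00) = 5.744495
iter 4: u=1.438682  f(a)=+2.155e-08  f'(a)=-2.428e+00  a ← 5.744495 − (+2.155e-08/-2.428e+00) = 5.744495
iter 5: u=1.438682  f(a)=+3.553e-15  f'(a)=-2.428e+00  a ← 5.744495 − (+3.553e-15/-2.428e+00) = 5.744495
converged: |Δa| < 1e-12 after 5 iterations
sag = a·(cosh(S/(2a)) − 1) = 5.744495·(cosh(1.438682) − 1) = 7.043831
T_max/T_min = cosh(S/(2a)) = 2.226188

a=5.744 sag=7.044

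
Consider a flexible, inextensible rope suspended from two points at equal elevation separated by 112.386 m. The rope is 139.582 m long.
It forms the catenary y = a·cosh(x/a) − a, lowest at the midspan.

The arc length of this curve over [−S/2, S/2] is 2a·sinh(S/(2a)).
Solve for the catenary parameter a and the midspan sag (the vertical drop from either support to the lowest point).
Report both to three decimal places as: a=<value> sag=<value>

seed: a₀ = √(S³/(24(L−S))) = √(112.386³/(24·27.196)) = 46.634807
iter 1: u=1.204958  f(a)=+2.044e+00  f'(a)=-1.345e+00  a ← 46.634807 − (+2.044e+00/-1.345e+00) = 48.154824
iter 2: u=1.166924  f(a)=+1.042e-01  f'(a)=-1.211e+00  a ← 48.154824 − (+1.042e-01/-1.211e+00) = 48.240873
iter 3: u=1.164842  f(a)=+3.029e-04  f'(a)=-1.204e+00  a ← 48.240873 − (+3.029e-04/-1.204e+00) = 48.241125
iter 4: u=1.164836  f(a)=+2.576e-09  f'(a)=-1.204e+00  a ← 48.241125 − (+2.576e-09/-1.204e+00) = 48.241125
iter 5: u=1.164836  f(a)=+2.842e-14  f'(a)=-1.204e+00  a ← 48.241125 − (+2.842e-14/-1.204e+00) = 48.241125
converged: |Δa| < 1e-12 after 5 iterations
sag = a·(cosh(S/(2a)) − 1) = 48.241125·(cosh(1.164836) − 1) = 36.599843
T_max/T_min = cosh(S/(2a)) = 1.758686

a=48.241 sag=36.600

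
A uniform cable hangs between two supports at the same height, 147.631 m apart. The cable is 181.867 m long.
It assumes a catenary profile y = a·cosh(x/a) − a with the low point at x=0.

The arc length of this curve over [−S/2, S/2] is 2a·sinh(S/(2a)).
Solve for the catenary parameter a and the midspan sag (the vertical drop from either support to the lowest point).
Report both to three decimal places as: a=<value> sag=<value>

seed: a₀ = √(S³/(24(L−S))) = √(147.631³/(24·34.236)) = 62.577645
iter 1: u=1.179583  f(a)=+2.462e+00  f'(a)=-1.254e+00  a ← 62.577645 − (+2.462e+00/-1.254e+00) = 64.540863
iter 2: u=1.143702  f(a)=+1.206e-01  f'(a)=-1.134e+00  a ← 64.540863 − (+1.206e-01/-1.134e+00) = 64.647226
iter 3: u=1.141820  f(a)=+3.225e-04  f'(a)=-1.128e+00  a ← 64.647226 − (+3.225e-04/-1.128e+00) = 64.647512
iter 4: u=1.141815  f(a)=+2.319e-09  f'(a)=-1.128e+00  a ← 64.647512 − (+2.319e-09/-1.128e+00) = 64.647512
iter 5: u=1.141815  f(a)=+0.000e+00  f'(a)=-1.128e+00  a ← 64.647512 − (+0.000e+00/-1.128e+00) = 64.647512
converged: |Δa| < 1e-12 after 5 iterations
sag = a·(cosh(S/(2a)) − 1) = 64.647512·(cosh(1.141815) − 1) = 46.924000
T_max/T_min = cosh(S/(2a)) = 1.725844

a=64.648 sag=46.924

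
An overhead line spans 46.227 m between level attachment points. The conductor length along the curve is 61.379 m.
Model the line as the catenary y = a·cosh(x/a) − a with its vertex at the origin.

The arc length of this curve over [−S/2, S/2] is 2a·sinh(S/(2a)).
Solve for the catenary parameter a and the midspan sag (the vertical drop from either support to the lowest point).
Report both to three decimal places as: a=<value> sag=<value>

a=17.238 sag=17.961

seed: a₀ = √(S³/(24(L−S))) = √(46.227³/(24·15.152)) = 16.481736
iter 1: u=1.402370  f(a)=+1.562e+00  f'(a)=-2.227e+00  a ← 16.481736 − (+1.562e+00/-2.227e+00) = 17.183097
iter 2: u=1.345130  f(a)=+1.052e-01  f'(a)=-1.936e+00  a ← 17.183097 − (+1.052e-01/-1.936e+00) = 17.237449
iter 3: u=1.340889  f(a)=+5.539e-04  f'(a)=-1.915e+00  a ← 17.237449 − (+5.539e-04/-1.915e+00) = 17.237738
iter 4: u=1.340866  f(a)=+1.553e-08  f'(a)=-1.915e+00  a ← 17.237738 − (+1.553e-08/-1.915e+00) = 17.237738
iter 5: u=1.340866  f(a)=+1.421e-14  f'(a)=-1.915e+00  a ← 17.237738 − (+1.421e-14/-1.915e+00) = 17.237738
converged: |Δa| < 1e-12 after 5 iterations
sag = a·(cosh(S/(2a)) − 1) = 17.237738·(cosh(1.340866) − 1) = 17.961481
T_max/T_min = cosh(S/(2a)) = 2.041986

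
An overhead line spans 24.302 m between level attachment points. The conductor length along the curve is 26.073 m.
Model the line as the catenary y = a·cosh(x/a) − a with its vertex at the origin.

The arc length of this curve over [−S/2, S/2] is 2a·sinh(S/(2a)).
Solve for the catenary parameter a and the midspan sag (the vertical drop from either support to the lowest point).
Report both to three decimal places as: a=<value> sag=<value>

a=18.573 sag=4.118

seed: a₀ = √(S³/(24(L−S))) = √(24.302³/(24·1.771)) = 18.375879
iter 1: u=0.661247  f(a)=+3.912e-02  f'(a)=-2.013e-01  a ← 18.375879 − (+3.912e-02/-2.013e-01) = 18.570222
iter 2: u=0.654327  f(a)=+6.293e-04  f'(a)=-1.949e-01  a ← 18.570222 − (+6.293e-04/-1.949e-01) = 18.573451
iter 3: u=0.654213  f(a)=+1.687e-07  f'(a)=-1.948e-01  a ← 18.573451 − (+1.687e-07/-1.948e-01) = 18.573452
iter 4: u=0.654213  f(a)=+1.066e-14  f'(a)=-1.948e-01  a ← 18.573452 − (+1.066e-14/-1.948e-01) = 18.573452
converged: |Δa| < 1e-12 after 4 iterations
sag = a·(cosh(S/(2a)) − 1) = 18.573452·(cosh(0.654213) − 1) = 4.118473
T_max/T_min = cosh(S/(2a)) = 1.221740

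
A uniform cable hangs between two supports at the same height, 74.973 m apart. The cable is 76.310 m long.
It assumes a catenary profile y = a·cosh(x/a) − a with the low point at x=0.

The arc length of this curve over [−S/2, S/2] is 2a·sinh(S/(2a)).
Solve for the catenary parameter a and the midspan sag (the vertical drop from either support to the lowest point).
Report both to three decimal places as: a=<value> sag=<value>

seed: a₀ = √(S³/(24(L−S))) = √(74.973³/(24·1.337)) = 114.600367
iter 1: u=0.327106  f(a)=+7.171e-03  f'(a)=-2.358e-02  a ← 114.600367 − (+7.171e-03/-2.358e-02) = 114.904435
iter 2: u=0.326241  f(a)=+2.864e-05  f'(a)=-2.340e-02  a ← 114.904435 − (+2.864e-05/-2.340e-02) = 114.905659
iter 3: u=0.326237  f(a)=+4.609e-10  f'(a)=-2.340e-02  a ← 114.905659 − (+4.609e-10/-2.340e-02) = 114.905659
iter 4: u=0.326237  f(a)=+1.421e-14  f'(a)=-2.340e-02  a ← 114.905659 − (+1.421e-14/-2.340e-02) = 114.905659
converged: |Δa| < 1e-12 after 4 iterations
sag = a·(cosh(S/(2a)) − 1) = 114.905659·(cosh(0.326237) − 1) = 6.169171
T_max/T_min = cosh(S/(2a)) = 1.053689

a=114.906 sag=6.169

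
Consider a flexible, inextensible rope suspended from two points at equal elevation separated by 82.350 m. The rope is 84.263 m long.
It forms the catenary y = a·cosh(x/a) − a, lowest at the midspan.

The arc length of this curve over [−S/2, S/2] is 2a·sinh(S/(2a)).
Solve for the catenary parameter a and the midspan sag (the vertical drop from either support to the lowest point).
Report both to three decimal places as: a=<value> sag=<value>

a=110.671 sag=7.748

seed: a₀ = √(S³/(24(L−S))) = √(82.350³/(24·1.913)) = 110.289026
iter 1: u=0.373337  f(a)=+1.338e-02  f'(a)=-3.518e-02  a ← 110.289026 − (+1.338e-02/-3.518e-02) = 110.669281
iter 2: u=0.372054  f(a)=+6.949e-05  f'(a)=-3.481e-02  a ← 110.669281 − (+6.949e-05/-3.481e-02) = 110.671277
iter 3: u=0.372048  f(a)=+1.898e-09  f'(a)=-3.481e-02  a ← 110.671277 − (+1.898e-09/-3.481e-02) = 110.671277
iter 4: u=0.372048  f(a)=+1.421e-14  f'(a)=-3.481e-02  a ← 110.671277 − (+1.421e-14/-3.481e-02) = 110.671277
converged: |Δa| < 1e-12 after 4 iterations
sag = a·(cosh(S/(2a)) − 1) = 110.671277·(cosh(0.372048) − 1) = 7.748294
T_max/T_min = cosh(S/(2a)) = 1.070012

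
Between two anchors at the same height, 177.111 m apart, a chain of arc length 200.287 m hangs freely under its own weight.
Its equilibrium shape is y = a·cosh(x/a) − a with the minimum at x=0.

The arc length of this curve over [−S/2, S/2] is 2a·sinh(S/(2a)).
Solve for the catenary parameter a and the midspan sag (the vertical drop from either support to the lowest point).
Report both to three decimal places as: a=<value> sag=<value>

seed: a₀ = √(S³/(24(L−S))) = √(177.111³/(24·23.176)) = 99.940943
iter 1: u=0.886078  f(a)=+9.270e-01  f'(a)=-5.012e-01  a ← 99.940943 − (+9.270e-01/-5.012e-01) = 101.790358
iter 2: u=0.869979  f(a)=+2.636e-02  f'(a)=-4.731e-01  a ← 101.790358 − (+2.636e-02/-4.731e-01) = 101.846070
iter 3: u=0.869503  f(a)=+2.269e-05  f'(a)=-4.723e-01  a ← 101.846070 − (+2.269e-05/-4.723e-01) = 101.846118
iter 4: u=0.869503  f(a)=+1.683e-11  f'(a)=-4.723e-01  a ← 101.846118 − (+1.683e-11/-4.723e-01) = 101.846118
converged: |Δa| < 1e-12 after 4 iterations
sag = a·(cosh(S/(2a)) − 1) = 101.846118·(cosh(0.869503) − 1) = 40.987185
T_max/T_min = cosh(S/(2a)) = 1.402442

a=101.846 sag=40.987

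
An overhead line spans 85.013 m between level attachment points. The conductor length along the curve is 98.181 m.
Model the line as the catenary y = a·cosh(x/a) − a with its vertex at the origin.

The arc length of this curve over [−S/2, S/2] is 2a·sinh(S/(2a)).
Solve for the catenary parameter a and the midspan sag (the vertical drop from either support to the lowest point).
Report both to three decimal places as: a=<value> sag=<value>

seed: a₀ = √(S³/(24(L−S))) = √(85.013³/(24·13.168)) = 44.092273
iter 1: u=0.964035  f(a)=+6.256e-01  f'(a)=-6.547e-01  a ← 44.092273 − (+6.256e-01/-6.547e-01) = 45.047871
iter 2: u=0.943585  f(a)=+2.092e-02  f'(a)=-6.116e-01  a ← 45.047871 − (+2.092e-02/-6.116e-01) = 45.082073
iter 3: u=0.942869  f(a)=+2.517e-05  f'(a)=-6.101e-01  a ← 45.082073 − (+2.517e-05/-6.101e-01) = 45.082114
iter 4: u=0.942868  f(a)=+3.655e-11  f'(a)=-6.101e-01  a ← 45.082114 − (+3.655e-11/-6.101e-01) = 45.082114
iter 5: u=0.942868  f(a)=-1.421e-14  f'(a)=-6.101e-01  a ← 45.082114 − (-1.421e-14/-6.101e-01) = 45.082114
converged: |Δa| < 1e-12 after 5 iterations
sag = a·(cosh(S/(2a)) − 1) = 45.082114·(cosh(0.942868) − 1) = 21.568274
T_max/T_min = cosh(S/(2a)) = 1.478422

a=45.082 sag=21.568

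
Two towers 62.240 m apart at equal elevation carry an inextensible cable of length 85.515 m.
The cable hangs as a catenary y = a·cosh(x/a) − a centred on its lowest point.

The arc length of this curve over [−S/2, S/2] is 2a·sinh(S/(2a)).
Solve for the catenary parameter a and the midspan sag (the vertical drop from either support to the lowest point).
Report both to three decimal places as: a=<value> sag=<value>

seed: a₀ = √(S³/(24(L−S))) = √(62.240³/(24·23.275)) = 20.775616
iter 1: u=1.497910  f(a)=+2.755e+00  f'(a)=-2.785e+00  a ← 20.775616 − (+2.755e+00/-2.785e+00) = 21.764749
iter 2: u=1.429835  f(a)=+2.090e-01  f'(a)=-2.377e+00  a ← 21.764749 − (+2.090e-01/-2.377e+00) = 21.852649
iter 3: u=1.424084  f(a)=+1.420e-03  f'(a)=-2.345e+00  a ← 21.852649 − (+1.420e-03/-2.345e+00) = 21.853255
iter 4: u=1.424044  f(a)=+6.661e-08  f'(a)=-2.345e+00  a ← 21.853255 − (+6.661e-08/-2.345e+00) = 21.853255
iter 5: u=1.424044  f(a)=-1.421e-14  f'(a)=-2.345e+00  a ← 21.853255 − (-1.421e-14/-2.345e+00) = 21.853255
converged: |Δa| < 1e-12 after 5 iterations
sag = a·(cosh(S/(2a)) − 1) = 21.853255·(cosh(1.424044) − 1) = 26.165164
T_max/T_min = cosh(S/(2a)) = 2.197312

a=21.853 sag=26.165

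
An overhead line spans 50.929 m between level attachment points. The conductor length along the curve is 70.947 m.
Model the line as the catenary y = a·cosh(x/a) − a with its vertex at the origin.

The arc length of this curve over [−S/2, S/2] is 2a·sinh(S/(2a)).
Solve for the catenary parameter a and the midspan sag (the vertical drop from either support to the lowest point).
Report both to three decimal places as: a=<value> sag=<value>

a=17.483 sag=22.065

seed: a₀ = √(S³/(24(L−S))) = √(50.929³/(24·20.018)) = 16.581803
iter 1: u=1.535689  f(a)=+2.497e+00  f'(a)=-3.034e+00  a ← 16.581803 − (+2.497e+00/-3.034e+00) = 17.404962
iter 2: u=1.463060  f(a)=+1.980e-01  f'(a)=-2.570e+00  a ← 17.404962 − (+1.980e-01/-2.570e+00) = 17.482002
iter 3: u=1.456612  f(a)=+1.482e-03  f'(a)=-2.532e+00  a ← 17.482002 − (+1.482e-03/-2.532e+00) = 17.482587
iter 4: u=1.456564  f(a)=+8.434e-08  f'(a)=-2.532e+00  a ← 17.482587 − (+8.434e-08/-2.532e+00) = 17.482587
iter 5: u=1.456564  f(a)=+0.000e+00  f'(a)=-2.532e+00  a ← 17.482587 − (+0.000e+00/-2.532e+00) = 17.482587
converged: |Δa| < 1e-12 after 5 iterations
sag = a·(cosh(S/(2a)) − 1) = 17.482587·(cosh(1.456564) − 1) = 22.064980
T_max/T_min = cosh(S/(2a)) = 2.262112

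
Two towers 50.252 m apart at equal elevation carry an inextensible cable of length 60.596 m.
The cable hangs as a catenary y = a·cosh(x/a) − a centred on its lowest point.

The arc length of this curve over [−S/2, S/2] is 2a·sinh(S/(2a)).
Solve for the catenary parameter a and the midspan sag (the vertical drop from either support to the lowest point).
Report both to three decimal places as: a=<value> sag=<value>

seed: a₀ = √(S³/(24(L−S))) = √(50.252³/(24·10.344)) = 22.608937
iter 1: u=1.111330  f(a)=+6.579e-01  f'(a)=-1.033e+00  a ← 22.608937 − (+6.579e-01/-1.033e+00) = 23.245709
iter 2: u=1.080888  f(a)=+2.882e-02  f'(a)=-9.444e-01  a ← 23.245709 − (+2.882e-02/-9.444e-01) = 23.276222
iter 3: u=1.079471  f(a)=+6.090e-05  f'(a)=-9.404e-01  a ← 23.276222 − (+6.090e-05/-9.404e-01) = 23.276287
iter 4: u=1.079468  f(a)=+2.733e-10  f'(a)=-9.404e-01  a ← 23.276287 − (+2.733e-10/-9.404e-01) = 23.276287
iter 5: u=1.079468  f(a)=+0.000e+00  f'(a)=-9.404e-01  a ← 23.276287 − (+0.000e+00/-9.404e-01) = 23.276287
converged: |Δa| < 1e-12 after 5 iterations
sag = a·(cosh(S/(2a)) − 1) = 23.276287·(cosh(1.079468) − 1) = 14.930445
T_max/T_min = cosh(S/(2a)) = 1.641444

a=23.276 sag=14.930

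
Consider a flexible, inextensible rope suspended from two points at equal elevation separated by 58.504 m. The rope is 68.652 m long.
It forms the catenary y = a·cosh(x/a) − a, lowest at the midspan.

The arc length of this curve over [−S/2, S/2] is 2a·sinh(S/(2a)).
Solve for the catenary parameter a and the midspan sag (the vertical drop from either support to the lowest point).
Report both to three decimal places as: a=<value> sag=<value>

a=29.392 sag=15.798

seed: a₀ = √(S³/(24(L−S))) = √(58.504³/(24·10.148)) = 28.673618
iter 1: u=1.020171  f(a)=+5.414e-01  f'(a)=-7.843e-01  a ← 28.673618 − (+5.414e-01/-7.843e-01) = 29.363866
iter 2: u=0.996190  f(a)=+2.016e-02  f'(a)=-7.268e-01  a ← 29.363866 − (+2.016e-02/-7.268e-01) = 29.391608
iter 3: u=0.995250  f(a)=+3.037e-05  f'(a)=-7.247e-01  a ← 29.391608 − (+3.037e-05/-7.247e-01) = 29.391650
iter 4: u=0.995249  f(a)=+6.914e-11  f'(a)=-7.247e-01  a ← 29.391650 − (+6.914e-11/-7.247e-01) = 29.391650
iter 5: u=0.995249  f(a)=+1.421e-14  f'(a)=-7.247e-01  a ← 29.391650 − (+1.421e-14/-7.247e-01) = 29.391650
converged: |Δa| < 1e-12 after 5 iterations
sag = a·(cosh(S/(2a)) − 1) = 29.391650·(cosh(0.995249) − 1) = 15.798430
T_max/T_min = cosh(S/(2a)) = 1.537514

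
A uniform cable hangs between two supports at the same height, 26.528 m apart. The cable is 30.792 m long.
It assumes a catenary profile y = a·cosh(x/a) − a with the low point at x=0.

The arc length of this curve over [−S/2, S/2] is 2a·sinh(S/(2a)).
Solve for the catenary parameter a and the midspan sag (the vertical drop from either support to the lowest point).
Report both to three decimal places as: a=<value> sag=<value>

a=13.821 sag=6.869

seed: a₀ = √(S³/(24(L−S))) = √(26.528³/(24·4.264)) = 13.506491
iter 1: u=0.982046  f(a)=+2.104e-01  f'(a)=-6.944e-01  a ← 13.506491 − (+2.104e-01/-6.944e-01) = 13.809472
iter 2: u=0.960500  f(a)=+7.288e-03  f'(a)=-6.471e-01  a ← 13.809472 − (+7.288e-03/-6.471e-01) = 13.820735
iter 3: u=0.959717  f(a)=+9.439e-06  f'(a)=-6.454e-01  a ← 13.820735 − (+9.439e-06/-6.454e-01) = 13.820749
iter 4: u=0.959716  f(a)=+1.587e-11  f'(a)=-6.454e-01  a ← 13.820749 − (+1.587e-11/-6.454e-01) = 13.820749
iter 5: u=0.959716  f(a)=+3.553e-15  f'(a)=-6.454e-01  a ← 13.820749 − (+3.553e-15/-6.454e-01) = 13.820749
converged: |Δa| < 1e-12 after 5 iterations
sag = a·(cosh(S/(2a)) − 1) = 13.820749·(cosh(0.959716) − 1) = 6.868618
T_max/T_min = cosh(S/(2a)) = 1.496979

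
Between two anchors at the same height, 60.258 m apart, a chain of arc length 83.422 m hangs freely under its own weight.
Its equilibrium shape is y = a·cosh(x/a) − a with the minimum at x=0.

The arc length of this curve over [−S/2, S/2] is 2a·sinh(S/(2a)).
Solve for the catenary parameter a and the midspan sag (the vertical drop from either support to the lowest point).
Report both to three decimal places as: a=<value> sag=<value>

seed: a₀ = √(S³/(24(L−S))) = √(60.258³/(24·23.164)) = 19.838538
iter 1: u=1.518711  f(a)=+2.823e+00  f'(a)=-2.920e+00  a ← 19.838538 − (+2.823e+00/-2.920e+00) = 20.805212
iter 2: u=1.448147  f(a)=+2.194e-01  f'(a)=-2.482e+00  a ← 20.805212 − (+2.194e-01/-2.482e+00) = 20.893615
iter 3: u=1.442020  f(a)=+1.573e-03  f'(a)=-2.447e+00  a ← 20.893615 − (+1.573e-03/-2.447e+00) = 20.894258
iter 4: u=1.441975  f(a)=+8.213e-08  f'(a)=-2.447e+00  a ← 20.894258 − (+8.213e-08/-2.447e+00) = 20.894258
iter 5: u=1.441975  f(a)=+0.000e+00  f'(a)=-2.447e+00  a ← 20.894258 − (+0.000e+00/-2.447e+00) = 20.894258
converged: |Δa| < 1e-12 after 5 iterations
sag = a·(cosh(S/(2a)) − 1) = 20.894258·(cosh(1.441975) − 1) = 25.757404
T_max/T_min = cosh(S/(2a)) = 2.232750

a=20.894 sag=25.757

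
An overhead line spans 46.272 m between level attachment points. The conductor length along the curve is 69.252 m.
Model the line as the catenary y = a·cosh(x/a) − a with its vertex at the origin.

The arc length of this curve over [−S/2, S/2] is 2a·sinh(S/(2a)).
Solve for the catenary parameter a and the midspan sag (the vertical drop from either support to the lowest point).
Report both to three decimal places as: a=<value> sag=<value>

seed: a₀ = √(S³/(24(L−S))) = √(46.272³/(24·22.980)) = 13.402838
iter 1: u=1.726202  f(a)=+3.677e+00  f'(a)=-4.566e+00  a ← 13.402838 − (+3.677e+00/-4.566e+00) = 14.208159
iter 2: u=1.628360  f(a)=+3.575e-01  f'(a)=-3.718e+00  a ← 14.208159 − (+3.575e-01/-3.718e+00) = 14.304316
iter 3: u=1.617414  f(a)=+4.182e-03  f'(a)=-3.631e+00  a ← 14.304316 − (+4.182e-03/-3.631e+00) = 14.305468
iter 4: u=1.617284  f(a)=+5.872e-07  f'(a)=-3.630e+00  a ← 14.305468 − (+5.872e-07/-3.630e+00) = 14.305468
iter 5: u=1.617284  f(a)=+1.421e-14  f'(a)=-3.630e+00  a ← 14.305468 − (+1.421e-14/-3.630e+00) = 14.305468
converged: |Δa| < 1e-12 after 5 iterations
sag = a·(cosh(S/(2a)) − 1) = 14.305468·(cosh(1.617284) − 1) = 23.159266
T_max/T_min = cosh(S/(2a)) = 2.618910

a=14.305 sag=23.159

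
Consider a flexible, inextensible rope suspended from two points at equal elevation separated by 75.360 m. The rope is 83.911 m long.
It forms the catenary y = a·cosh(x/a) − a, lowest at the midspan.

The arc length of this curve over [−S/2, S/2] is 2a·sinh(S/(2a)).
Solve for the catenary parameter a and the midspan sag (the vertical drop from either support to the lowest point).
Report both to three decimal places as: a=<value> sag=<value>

a=46.424 sag=16.150

seed: a₀ = √(S³/(24(L−S))) = √(75.360³/(24·8.551)) = 45.666451
iter 1: u=0.825113  f(a)=+2.958e-01  f'(a)=-4.006e-01  a ← 45.666451 − (+2.958e-01/-4.006e-01) = 46.404913
iter 2: u=0.811983  f(a)=+7.329e-03  f'(a)=-3.810e-01  a ← 46.404913 − (+7.329e-03/-3.810e-01) = 46.424149
iter 3: u=0.811647  f(a)=+4.751e-06  f'(a)=-3.805e-01  a ← 46.424149 − (+4.751e-06/-3.805e-01) = 46.424162
iter 4: u=0.811646  f(a)=+2.018e-12  f'(a)=-3.805e-01  a ← 46.424162 − (+2.018e-12/-3.805e-01) = 46.424162
converged: |Δa| < 1e-12 after 4 iterations
sag = a·(cosh(S/(2a)) − 1) = 46.424162·(cosh(0.811646) − 1) = 16.149529
T_max/T_min = cosh(S/(2a)) = 1.347869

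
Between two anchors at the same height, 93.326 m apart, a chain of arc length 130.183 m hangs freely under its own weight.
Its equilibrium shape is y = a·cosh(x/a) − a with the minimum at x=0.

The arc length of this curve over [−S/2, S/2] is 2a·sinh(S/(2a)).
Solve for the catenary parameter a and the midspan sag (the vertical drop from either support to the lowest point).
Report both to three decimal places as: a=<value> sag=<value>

a=31.968 sag=40.550

seed: a₀ = √(S³/(24(L−S))) = √(93.326³/(24·36.857)) = 30.313659
iter 1: u=1.539339  f(a)=+4.621e+00  f'(a)=-3.059e+00  a ← 30.313659 − (+4.621e+00/-3.059e+00) = 31.824475
iter 2: u=1.466261  f(a)=+3.680e-01  f'(a)=-2.589e+00  a ← 31.824475 − (+3.680e-01/-2.589e+00) = 31.966573
iter 3: u=1.459744  f(a)=+2.779e-03  f'(a)=-2.551e+00  a ← 31.966573 − (+2.779e-03/-2.551e+00) = 31.967662
iter 4: u=1.459694  f(a)=+1.611e-07  f'(a)=-2.550e+00  a ← 31.967662 − (+1.611e-07/-2.550e+00) = 31.967662
iter 5: u=1.459694  f(a)=-2.842e-14  f'(a)=-2.550e+00  a ← 31.967662 − (-2.842e-14/-2.550e+00) = 31.967662
converged: |Δa| < 1e-12 after 5 iterations
sag = a·(cosh(S/(2a)) − 1) = 31.967662·(cosh(1.459694) − 1) = 40.550162
T_max/T_min = cosh(S/(2a)) = 2.268474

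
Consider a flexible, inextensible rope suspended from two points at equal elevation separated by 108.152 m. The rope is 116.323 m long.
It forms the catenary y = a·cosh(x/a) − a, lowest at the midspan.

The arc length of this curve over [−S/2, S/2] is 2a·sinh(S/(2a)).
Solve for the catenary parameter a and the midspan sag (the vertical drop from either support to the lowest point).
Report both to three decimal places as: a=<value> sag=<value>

seed: a₀ = √(S³/(24(L−S))) = √(108.152³/(24·8.171)) = 80.317209
iter 1: u=0.673280  f(a)=+1.872e-01  f'(a)=-2.128e-01  a ← 80.317209 − (+1.872e-01/-2.128e-01) = 81.196780
iter 2: u=0.665987  f(a)=+3.120e-03  f'(a)=-2.058e-01  a ← 81.196780 − (+3.120e-03/-2.058e-01) = 81.211939
iter 3: u=0.665863  f(a)=+8.989e-07  f'(a)=-2.057e-01  a ← 81.211939 − (+8.989e-07/-2.057e-01) = 81.211943
iter 4: u=0.665863  f(a)=+5.684e-14  f'(a)=-2.057e-01  a ← 81.211943 − (+5.684e-14/-2.057e-01) = 81.211943
converged: |Δa| < 1e-12 after 4 iterations
sag = a·(cosh(S/(2a)) − 1) = 81.211943·(cosh(0.665863) − 1) = 18.678696
T_max/T_min = cosh(S/(2a)) = 1.229999

a=81.212 sag=18.679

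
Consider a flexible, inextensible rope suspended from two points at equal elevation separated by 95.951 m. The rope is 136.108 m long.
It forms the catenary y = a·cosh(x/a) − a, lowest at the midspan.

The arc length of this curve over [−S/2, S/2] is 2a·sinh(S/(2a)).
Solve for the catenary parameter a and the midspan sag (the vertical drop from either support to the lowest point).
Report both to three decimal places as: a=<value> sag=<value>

seed: a₀ = √(S³/(24(L−S))) = √(95.951³/(24·40.157)) = 30.275269
iter 1: u=1.584643  f(a)=+5.354e+00  f'(a)=-3.382e+00  a ← 30.275269 − (+5.354e+00/-3.382e+00) = 31.858605
iter 2: u=1.505888  f(a)=+4.487e-01  f'(a)=-2.836e+00  a ← 31.858605 − (+4.487e-01/-2.836e+00) = 32.016791
iter 3: u=1.498448  f(a)=+3.788e-03  f'(a)=-2.789e+00  a ← 32.016791 − (+3.788e-03/-2.789e+00) = 32.018150
iter 4: u=1.498385  f(a)=+2.750e-07  f'(a)=-2.788e+00  a ← 32.018150 − (+2.750e-07/-2.788e+00) = 32.018150
iter 5: u=1.498385  f(a)=+0.000e+00  f'(a)=-2.788e+00  a ← 32.018150 − (+0.000e+00/-2.788e+00) = 32.018150
converged: |Δa| < 1e-12 after 5 iterations
sag = a·(cosh(S/(2a)) − 1) = 32.018150·(cosh(1.498385) − 1) = 43.191616
T_max/T_min = cosh(S/(2a)) = 2.348973

a=32.018 sag=43.192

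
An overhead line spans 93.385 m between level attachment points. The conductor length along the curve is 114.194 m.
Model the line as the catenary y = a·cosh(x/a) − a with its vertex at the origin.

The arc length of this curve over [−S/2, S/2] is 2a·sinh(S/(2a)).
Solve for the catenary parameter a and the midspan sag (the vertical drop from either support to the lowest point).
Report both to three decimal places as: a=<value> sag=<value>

a=41.668 sag=29.017

seed: a₀ = √(S³/(24(L−S))) = √(93.385³/(24·20.809)) = 40.381687
iter 1: u=1.156279  f(a)=+1.436e+00  f'(a)=-1.175e+00  a ← 40.381687 − (+1.436e+00/-1.175e+00) = 41.603807
iter 2: u=1.122313  f(a)=+6.778e-02  f'(a)=-1.067e+00  a ← 41.603807 − (+6.778e-02/-1.067e+00) = 41.667350
iter 3: u=1.120602  f(a)=+1.675e-04  f'(a)=-1.061e+00  a ← 41.667350 − (+1.675e-04/-1.061e+00) = 41.667508
iter 4: u=1.120597  f(a)=+1.029e-09  f'(a)=-1.061e+00  a ← 41.667508 − (+1.029e-09/-1.061e+00) = 41.667508
iter 5: u=1.120597  f(a)=+2.842e-14  f'(a)=-1.061e+00  a ← 41.667508 − (+2.842e-14/-1.061e+00) = 41.667508
converged: |Δa| < 1e-12 after 5 iterations
sag = a·(cosh(S/(2a)) − 1) = 41.667508·(cosh(1.120597) − 1) = 29.016639
T_max/T_min = cosh(S/(2a)) = 1.696385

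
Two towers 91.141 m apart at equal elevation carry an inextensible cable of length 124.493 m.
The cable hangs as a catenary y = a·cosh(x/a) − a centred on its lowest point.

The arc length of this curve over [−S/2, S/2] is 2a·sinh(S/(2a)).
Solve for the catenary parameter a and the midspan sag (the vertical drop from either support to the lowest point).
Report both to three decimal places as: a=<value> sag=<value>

seed: a₀ = √(S³/(24(L−S))) = √(91.141³/(24·33.352)) = 30.754178
iter 1: u=1.481766  f(a)=+3.859e+00  f'(a)=-2.684e+00  a ← 30.754178 − (+3.859e+00/-2.684e+00) = 32.191850
iter 2: u=1.415591  f(a)=+2.871e-01  f'(a)=-2.298e+00  a ← 32.191850 − (+2.871e-01/-2.298e+00) = 32.316763
iter 3: u=1.410120  f(a)=+1.871e-03  f'(a)=-2.268e+00  a ← 32.316763 − (+1.871e-03/-2.268e+00) = 32.317588
iter 4: u=1.410084  f(a)=+8.065e-08  f'(a)=-2.268e+00  a ← 32.317588 − (+8.065e-08/-2.268e+00) = 32.317588
iter 5: u=1.410084  f(a)=-1.421e-14  f'(a)=-2.268e+00  a ← 32.317588 − (-1.421e-14/-2.268e+00) = 32.317588
converged: |Δa| < 1e-12 after 5 iterations
sag = a·(cosh(S/(2a)) − 1) = 32.317588·(cosh(1.410084) − 1) = 37.818375
T_max/T_min = cosh(S/(2a)) = 2.170210

a=32.318 sag=37.818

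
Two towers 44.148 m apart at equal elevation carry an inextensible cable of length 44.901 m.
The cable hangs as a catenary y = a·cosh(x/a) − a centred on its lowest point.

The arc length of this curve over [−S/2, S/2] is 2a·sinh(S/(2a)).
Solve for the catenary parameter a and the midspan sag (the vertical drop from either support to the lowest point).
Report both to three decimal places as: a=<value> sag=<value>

seed: a₀ = √(S³/(24(L−S))) = √(44.148³/(24·0.753)) = 69.002280
iter 1: u=0.319902  f(a)=+3.862e-03  f'(a)=-2.205e-02  a ← 69.002280 − (+3.862e-03/-2.205e-02) = 69.177450
iter 2: u=0.319092  f(a)=+1.476e-05  f'(a)=-2.188e-02  a ← 69.177450 − (+1.476e-05/-2.188e-02) = 69.178124
iter 3: u=0.319089  f(a)=+2.173e-10  f'(a)=-2.188e-02  a ← 69.178124 − (+2.173e-10/-2.188e-02) = 69.178124
iter 4: u=0.319089  f(a)=+7.105e-15  f'(a)=-2.188e-02  a ← 69.178124 − (+7.105e-15/-2.188e-02) = 69.178124
converged: |Δa| < 1e-12 after 4 iterations
sag = a·(cosh(S/(2a)) − 1) = 69.178124·(cosh(0.319089) − 1) = 3.551772
T_max/T_min = cosh(S/(2a)) = 1.051342

a=69.178 sag=3.552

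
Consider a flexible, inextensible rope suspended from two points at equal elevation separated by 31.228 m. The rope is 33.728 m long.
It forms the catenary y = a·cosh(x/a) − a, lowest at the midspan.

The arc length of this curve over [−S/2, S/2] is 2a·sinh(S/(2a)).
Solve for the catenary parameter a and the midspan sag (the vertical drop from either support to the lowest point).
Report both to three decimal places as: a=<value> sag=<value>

seed: a₀ = √(S³/(24(L−S))) = √(31.228³/(24·2.500)) = 22.528933
iter 1: u=0.693064  f(a)=+6.073e-02  f'(a)=-2.328e-01  a ← 22.528933 − (+6.073e-02/-2.328e-01) = 22.789837
iter 2: u=0.685130  f(a)=+1.071e-03  f'(a)=-2.246e-01  a ← 22.789837 − (+1.071e-03/-2.246e-01) = 22.794605
iter 3: u=0.684987  f(a)=+3.465e-07  f'(a)=-2.245e-01  a ← 22.794605 − (+3.465e-07/-2.245e-01) = 22.794607
iter 4: u=0.684987  f(a)=+2.842e-14  f'(a)=-2.245e-01  a ← 22.794607 − (+2.842e-14/-2.245e-01) = 22.794607
converged: |Δa| < 1e-12 after 4 iterations
sag = a·(cosh(S/(2a)) − 1) = 22.794607·(cosh(0.684987) − 1) = 5.560086
T_max/T_min = cosh(S/(2a)) = 1.243921

a=22.795 sag=5.560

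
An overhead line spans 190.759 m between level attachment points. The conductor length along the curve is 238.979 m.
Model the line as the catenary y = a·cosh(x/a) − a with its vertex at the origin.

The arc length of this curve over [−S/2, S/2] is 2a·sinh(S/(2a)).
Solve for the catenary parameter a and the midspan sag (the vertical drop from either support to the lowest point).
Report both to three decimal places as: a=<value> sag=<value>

seed: a₀ = √(S³/(24(L−S))) = √(190.759³/(24·48.220)) = 77.447666
iter 1: u=1.231535  f(a)=+3.792e+00  f'(a)=-1.445e+00  a ← 77.447666 − (+3.792e+00/-1.445e+00) = 80.072302
iter 2: u=1.191167  f(a)=+2.013e-01  f'(a)=-1.295e+00  a ← 80.072302 − (+2.013e-01/-1.295e+00) = 80.227731
iter 3: u=1.188860  f(a)=+6.375e-04  f'(a)=-1.287e+00  a ← 80.227731 − (+6.375e-04/-1.287e+00) = 80.228226
iter 4: u=1.188852  f(a)=+6.441e-09  f'(a)=-1.287e+00  a ← 80.228226 − (+6.441e-09/-1.287e+00) = 80.228226
iter 5: u=1.188852  f(a)=+2.842e-14  f'(a)=-1.287e+00  a ← 80.228226 − (+2.842e-14/-1.287e+00) = 80.228226
converged: |Δa| < 1e-12 after 5 iterations
sag = a·(cosh(S/(2a)) − 1) = 80.228226·(cosh(1.188852) − 1) = 63.696438
T_max/T_min = cosh(S/(2a)) = 1.793940

a=80.228 sag=63.696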